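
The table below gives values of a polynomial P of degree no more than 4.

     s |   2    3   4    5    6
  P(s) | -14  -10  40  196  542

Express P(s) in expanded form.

P(s) = s^4 - 4s^3 + 4s^2 - 5s - 4

Using the Lagrange interpolation formula with nodes 2, 3, 4, 5, 6:
  L_0(s) = (s - 3)(s - 4)(s - 5)(s - 6) / 24
  L_1(s) = (s - 2)(s - 4)(s - 5)(s - 6) / -6
  L_2(s) = (s - 2)(s - 3)(s - 5)(s - 6) / 4
  L_3(s) = (s - 2)(s - 3)(s - 4)(s - 6) / -6
  L_4(s) = (s - 2)(s - 3)(s - 4)(s - 5) / 24
Then P(s) = -14·L_0(s) - 10·L_1(s) + 40·L_2(s) + 196·L_3(s) + 542·L_4(s).
Expanding and collecting terms gives P(s) = s^4 - 4s^3 + 4s^2 - 5s - 4.
Check: P(6) = 542. ✓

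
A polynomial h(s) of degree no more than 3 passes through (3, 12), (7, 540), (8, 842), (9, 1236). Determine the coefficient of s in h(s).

-6

Write h(s) = as^3 + bs^2 + cs + d. Substituting each data point gives a linear system:
  27a + 9b + 3c + d = 12
  343a + 49b + 7c + d = 540
  512a + 64b + 8c + d = 842
  729a + 81b + 9c + d = 1236
Solving the system yields a = 2, b = -2, c = -6, d = -6.
So h(s) = 2s^3 - 2s^2 - 6s - 6.
The coefficient of s is -6.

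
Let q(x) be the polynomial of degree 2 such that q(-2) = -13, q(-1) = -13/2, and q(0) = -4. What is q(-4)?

Write q(x) = ax^2 + bx + c. Substituting each data point gives a linear system:
  4a - 2b + c = -13
  a - b + c = -13/2
  c = -4
Solving the system yields a = -2, b = 1/2, c = -4.
So q(x) = -2x² + (1/2)x - 4.
Then q(-4) = -38.

-38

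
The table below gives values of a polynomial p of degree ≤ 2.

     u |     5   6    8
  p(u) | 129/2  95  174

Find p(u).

p(u) = 3u^2 - (5/2)u + 2

Write p(u) = au^2 + bu + c. Substituting each data point gives a linear system:
  25a + 5b + c = 129/2
  36a + 6b + c = 95
  64a + 8b + c = 174
Solving the system yields a = 3, b = -5/2, c = 2.
So p(u) = 3u² - (5/2)u + 2.
Check: p(8) = 174. ✓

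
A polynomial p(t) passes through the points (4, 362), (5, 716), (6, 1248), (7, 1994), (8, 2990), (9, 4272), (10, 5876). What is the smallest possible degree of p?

3

Forward differences of the values at t = 4, 5, 6, 7, 8, 9, 10:
  p  : 362  716  1248  1994  2990  4272  5876
  Δ  : 354  532  746  996  1282  1604
  Δ^2: 178  214  250  286  322
  Δ^3: 36  36  36  36
  Δ^4: 0  0  0
  Δ^5: 0  0
  Δ^6: 0
The third differences are constant (36) and nonzero, while all higher differences vanish, so the minimal degree is 3.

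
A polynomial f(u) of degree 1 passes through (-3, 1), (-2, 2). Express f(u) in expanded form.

f(u) = u + 4

Using the Lagrange interpolation formula with nodes -3, -2:
  L_0(u) = (u + 2) / -1
  L_1(u) = (u + 3) / 1
Then f(u) = 1·L_0(u) + 2·L_1(u).
Expanding and collecting terms gives f(u) = u + 4.
Check: f(-2) = 2. ✓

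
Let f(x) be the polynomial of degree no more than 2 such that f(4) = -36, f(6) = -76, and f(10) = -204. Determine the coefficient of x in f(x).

Write f(x) = ax^2 + bx + c. Substituting each data point gives a linear system:
  16a + 4b + c = -36
  36a + 6b + c = -76
  100a + 10b + c = -204
Solving the system yields a = -2, b = 0, c = -4.
So f(x) = -2x² - 4.
The coefficient of x is 0.

0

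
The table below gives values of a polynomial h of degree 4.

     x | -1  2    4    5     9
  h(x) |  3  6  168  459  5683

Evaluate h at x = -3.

Using the Lagrange interpolation formula with nodes -1, 2, 4, 5, 9:
  L_0(x) = (x - 2)(x - 4)(x - 5)(x - 9) / 900
  L_1(x) = (x + 1)(x - 4)(x - 5)(x - 9) / -126
  L_2(x) = (x + 1)(x - 2)(x - 5)(x - 9) / 50
  L_3(x) = (x + 1)(x - 2)(x - 4)(x - 9) / -72
  L_4(x) = (x + 1)(x - 2)(x - 4)(x - 5) / 1400
Then h(x) = 3·L_0(x) + 6·L_1(x) + 168·L_2(x) + 459·L_3(x) + 5683·L_4(x).
Expanding and collecting terms gives h(x) = x^4 - x^3 - 2x^2 + x + 4.
Evaluating at x = -3: h(-3) = 91.

91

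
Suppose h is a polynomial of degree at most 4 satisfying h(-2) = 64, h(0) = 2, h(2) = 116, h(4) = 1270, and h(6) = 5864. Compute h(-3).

311

Write h(u) = au^4 + bu^3 + cu^2 + du + e. Substituting each data point gives a linear system:
  16a - 8b + 4c - 2d + e = 64
  e = 2
  16a + 8b + 4c + 2d + e = 116
  256a + 64b + 16c + 4d + e = 1270
  1296a + 216b + 36c + 6d + e = 5864
Solving the system yields a = 4, b = 2, c = 6, d = 5, e = 2.
So h(u) = 4u^4 + 2u^3 + 6u^2 + 5u + 2.
Then h(-3) = 311.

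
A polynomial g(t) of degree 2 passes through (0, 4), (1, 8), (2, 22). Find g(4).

Write g(t) = at^2 + bt + c. Substituting each data point gives a linear system:
  c = 4
  a + b + c = 8
  4a + 2b + c = 22
Solving the system yields a = 5, b = -1, c = 4.
So g(t) = 5t^2 - t + 4.
Then g(4) = 80.

80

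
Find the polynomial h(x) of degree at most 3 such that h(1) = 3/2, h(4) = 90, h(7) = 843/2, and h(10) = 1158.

Write h(x) = ax^3 + bx^2 + cx + d. Substituting each data point gives a linear system:
  a + b + c + d = 3/2
  64a + 16b + 4c + d = 90
  343a + 49b + 7c + d = 843/2
  1000a + 100b + 10c + d = 1158
Solving the system yields a = 1, b = 3/2, c = 1, d = -2.
So h(x) = x^3 + (3/2)x^2 + x - 2.
Check: h(10) = 1158. ✓

h(x) = x^3 + (3/2)x^2 + x - 2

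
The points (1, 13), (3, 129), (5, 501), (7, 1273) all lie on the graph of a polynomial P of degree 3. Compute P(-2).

Forward differences of the values at n = 1, 3, 5, 7:
  P  : 13  129  501  1273
  Δ  : 116  372  772
  Δ^2: 256  400
  Δ^3: 144
The third differences are constant, confirming degree 3.
Interpolating (Newton forward form) and evaluating at n = -2 gives P(-2) = 4.

4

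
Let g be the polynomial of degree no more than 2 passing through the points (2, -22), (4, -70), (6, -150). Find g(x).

Write g(x) = ax^2 + bx + c. Substituting each data point gives a linear system:
  4a + 2b + c = -22
  16a + 4b + c = -70
  36a + 6b + c = -150
Solving the system yields a = -4, b = 0, c = -6.
So g(x) = -4x^2 - 6.
Check: g(4) = -70. ✓

g(x) = -4x^2 - 6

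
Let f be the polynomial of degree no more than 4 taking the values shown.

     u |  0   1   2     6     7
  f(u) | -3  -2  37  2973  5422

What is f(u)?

Write f(u) = au^4 + bu^3 + cu^2 + du + e. Substituting each data point gives a linear system:
  e = -3
  a + b + c + d + e = -2
  16a + 8b + 4c + 2d + e = 37
  1296a + 216b + 36c + 6d + e = 2973
  2401a + 343b + 49c + 7d + e = 5422
Solving the system yields a = 2, b = 2, c = -1, d = -2, e = -3.
So f(u) = 2u⁴ + 2u³ - u² - 2u - 3.
Check: f(6) = 2973. ✓

f(u) = 2u^4 + 2u^3 - u^2 - 2u - 3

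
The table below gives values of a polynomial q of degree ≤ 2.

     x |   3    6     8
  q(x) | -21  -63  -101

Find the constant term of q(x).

Write q(x) = ax^2 + bx + c. Substituting each data point gives a linear system:
  9a + 3b + c = -21
  36a + 6b + c = -63
  64a + 8b + c = -101
Solving the system yields a = -1, b = -5, c = 3.
So q(x) = -x² - 5x + 3.
The constant term is 3.

3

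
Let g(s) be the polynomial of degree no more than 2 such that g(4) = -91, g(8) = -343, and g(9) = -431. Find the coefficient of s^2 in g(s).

-5

Write g(s) = as^2 + bs + c. Substituting each data point gives a linear system:
  16a + 4b + c = -91
  64a + 8b + c = -343
  81a + 9b + c = -431
Solving the system yields a = -5, b = -3, c = 1.
So g(s) = -5s² - 3s + 1.
The leading coefficient is -5.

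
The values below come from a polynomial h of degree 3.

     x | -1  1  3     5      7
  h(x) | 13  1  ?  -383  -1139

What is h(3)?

-67

The 4 known points determine the degree-3 polynomial uniquely.
Write h(x) = ax^3 + bx^2 + cx + d. Substituting each data point gives a linear system:
  -a + b - c + d = 13
  a + b + c + d = 1
  125a + 25b + 5c + d = -383
  343a + 49b + 7c + d = -1139
Solving the system yields a = -4, b = 5, c = -2, d = 2.
So h(x) = -4x³ + 5x² - 2x + 2.
Then h(3) = -67.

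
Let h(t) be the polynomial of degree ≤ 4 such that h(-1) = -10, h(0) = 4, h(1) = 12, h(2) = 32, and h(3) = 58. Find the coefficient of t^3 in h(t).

5

Write h(t) = at^4 + bt^3 + ct^2 + dt + e. Substituting each data point gives a linear system:
  a - b + c - d + e = -10
  e = 4
  a + b + c + d + e = 12
  16a + 8b + 4c + 2d + e = 32
  81a + 27b + 9c + 3d + e = 58
Solving the system yields a = -1, b = 5, c = -2, d = 6, e = 4.
So h(t) = -t^4 + 5t^3 - 2t^2 + 6t + 4.
The coefficient of t^3 is 5.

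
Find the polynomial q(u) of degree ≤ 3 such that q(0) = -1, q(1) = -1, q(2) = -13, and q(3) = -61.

q(u) = -4u^3 + 6u^2 - 2u - 1

Write q(u) = au^3 + bu^2 + cu + d. Substituting each data point gives a linear system:
  d = -1
  a + b + c + d = -1
  8a + 4b + 2c + d = -13
  27a + 9b + 3c + d = -61
Solving the system yields a = -4, b = 6, c = -2, d = -1.
So q(u) = -4u^3 + 6u^2 - 2u - 1.
Check: q(0) = -1. ✓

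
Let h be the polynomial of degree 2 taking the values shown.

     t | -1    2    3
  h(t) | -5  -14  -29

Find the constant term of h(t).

-2

Write h(t) = at^2 + bt + c. Substituting each data point gives a linear system:
  a - b + c = -5
  4a + 2b + c = -14
  9a + 3b + c = -29
Solving the system yields a = -3, b = 0, c = -2.
So h(t) = -3t² - 2.
The constant term is -2.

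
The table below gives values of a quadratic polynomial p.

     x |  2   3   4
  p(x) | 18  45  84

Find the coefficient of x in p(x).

-3

Write p(x) = ax^2 + bx + c. Substituting each data point gives a linear system:
  4a + 2b + c = 18
  9a + 3b + c = 45
  16a + 4b + c = 84
Solving the system yields a = 6, b = -3, c = 0.
So p(x) = 6x² - 3x.
The coefficient of x is -3.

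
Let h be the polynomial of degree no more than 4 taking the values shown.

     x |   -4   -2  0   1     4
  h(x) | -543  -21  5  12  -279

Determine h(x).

Using the Lagrange interpolation formula with nodes -4, -2, 0, 1, 4:
  L_0(x) = (x + 2)x(x - 1)(x - 4) / 320
  L_1(x) = (x + 4)x(x - 1)(x - 4) / -72
  L_2(x) = (x + 4)(x + 2)(x - 1)(x - 4) / 32
  L_3(x) = (x + 4)(x + 2)x(x - 4) / -45
  L_4(x) = (x + 4)(x + 2)x(x - 1) / 576
Then h(x) = -543·L_0(x) - 21·L_1(x) + 5·L_2(x) + 12·L_3(x) - 279·L_4(x).
Expanding and collecting terms gives h(x) = -2x^4 + 2x^3 + 6x^2 + x + 5.
Check: h(-2) = -21. ✓

h(x) = -2x^4 + 2x^3 + 6x^2 + x + 5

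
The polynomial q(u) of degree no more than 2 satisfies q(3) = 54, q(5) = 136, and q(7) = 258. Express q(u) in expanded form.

Write q(u) = au^2 + bu + c. Substituting each data point gives a linear system:
  9a + 3b + c = 54
  25a + 5b + c = 136
  49a + 7b + c = 258
Solving the system yields a = 5, b = 1, c = 6.
So q(u) = 5u^2 + u + 6.
Check: q(5) = 136. ✓

q(u) = 5u^2 + u + 6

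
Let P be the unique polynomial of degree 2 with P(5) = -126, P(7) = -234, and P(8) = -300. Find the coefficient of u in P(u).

Write P(u) = au^2 + bu + c. Substituting each data point gives a linear system:
  25a + 5b + c = -126
  49a + 7b + c = -234
  64a + 8b + c = -300
Solving the system yields a = -4, b = -6, c = 4.
So P(u) = -4u^2 - 6u + 4.
The coefficient of u is -6.

-6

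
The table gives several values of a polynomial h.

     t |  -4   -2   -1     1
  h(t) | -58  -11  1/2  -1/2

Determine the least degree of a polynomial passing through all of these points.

2

Divided differences on the nodes -4, -2, -1, 1:
  order 0: -58  -11  1/2  -1/2
  order 1: 47/2  23/2  -1/2
  order 2: -4  -4
  order 3: 0
The order-2 divided differences are all -4 (nonzero) and every higher order vanishes, so the data lies on a polynomial of degree exactly 2.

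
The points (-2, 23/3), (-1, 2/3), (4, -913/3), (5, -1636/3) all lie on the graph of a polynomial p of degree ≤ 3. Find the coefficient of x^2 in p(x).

Write p(x) = ax^3 + bx^2 + cx + d. Substituting each data point gives a linear system:
  -8a + 4b - 2c + d = 23/3
  -a + b - c + d = 2/3
  64a + 16b + 4c + d = -913/3
  125a + 25b + 5c + d = -1636/3
Solving the system yields a = -3, b = -6, c = -4, d = -1/3.
So p(x) = -3x^3 - 6x^2 - 4x - 1/3.
The coefficient of x^2 is -6.

-6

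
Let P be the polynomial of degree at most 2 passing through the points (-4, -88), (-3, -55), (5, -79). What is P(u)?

Using the Lagrange interpolation formula with nodes -4, -3, 5:
  L_0(u) = (u + 3)(u - 5) / 9
  L_1(u) = (u + 4)(u - 5) / -8
  L_2(u) = (u + 4)(u + 3) / 72
Then P(u) = -88·L_0(u) - 55·L_1(u) - 79·L_2(u).
Expanding and collecting terms gives P(u) = -4u^2 + 5u - 4.
Check: P(5) = -79. ✓

P(u) = -4u^2 + 5u - 4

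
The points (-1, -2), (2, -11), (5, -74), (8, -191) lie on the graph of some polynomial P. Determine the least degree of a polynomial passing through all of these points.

2

Forward differences of the values at n = -1, 2, 5, 8:
  P  : -2  -11  -74  -191
  Δ  : -9  -63  -117
  Δ^2: -54  -54
  Δ^3: 0
The second differences are constant (-54) and nonzero, while all higher differences vanish, so the minimal degree is 2.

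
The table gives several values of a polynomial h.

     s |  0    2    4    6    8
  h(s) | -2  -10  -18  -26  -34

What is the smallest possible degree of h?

Forward differences of the values at s = 0, 2, 4, 6, 8:
  h  : -2  -10  -18  -26  -34
  Δ  : -8  -8  -8  -8
  Δ^2: 0  0  0
  Δ^3: 0  0
  Δ^4: 0
The first differences are constant (-8) and nonzero, while all higher differences vanish, so the minimal degree is 1.

1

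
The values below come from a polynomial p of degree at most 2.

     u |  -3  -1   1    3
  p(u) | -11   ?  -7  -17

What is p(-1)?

On equispaced nodes a degree-2 polynomial has vanishing third forward difference, so
  - p(-3) + 3·p(-1) - 3·p(1) + p(3) = 0.
Substituting the known values and solving for p(-1):
  3·p(-1) = -15
  p(-1) = -5.

-5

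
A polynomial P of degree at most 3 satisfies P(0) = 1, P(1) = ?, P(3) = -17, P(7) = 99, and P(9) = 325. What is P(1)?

-3

The 4 known points determine the degree-3 polynomial uniquely.
Write P(u) = au^3 + bu^2 + cu + d. Substituting each data point gives a linear system:
  d = 1
  27a + 9b + 3c + d = -17
  343a + 49b + 7c + d = 99
  729a + 81b + 9c + d = 325
Solving the system yields a = 1, b = -5, c = 0, d = 1.
So P(u) = u^3 - 5u^2 + 1.
Then P(1) = -3.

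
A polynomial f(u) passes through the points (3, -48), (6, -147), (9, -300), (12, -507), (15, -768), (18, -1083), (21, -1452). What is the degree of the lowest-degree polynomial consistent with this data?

Forward differences of the values at u = 3, 6, 9, 12, 15, 18, 21:
  f  : -48  -147  -300  -507  -768  -1083  -1452
  Δ  : -99  -153  -207  -261  -315  -369
  Δ^2: -54  -54  -54  -54  -54
  Δ^3: 0  0  0  0
  Δ^4: 0  0  0
  Δ^5: 0  0
  Δ^6: 0
The second differences are constant (-54) and nonzero, while all higher differences vanish, so the minimal degree is 2.

2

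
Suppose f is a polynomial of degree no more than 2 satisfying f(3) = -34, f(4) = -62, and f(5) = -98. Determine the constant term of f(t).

Write f(t) = at^2 + bt + c. Substituting each data point gives a linear system:
  9a + 3b + c = -34
  16a + 4b + c = -62
  25a + 5b + c = -98
Solving the system yields a = -4, b = 0, c = 2.
So f(t) = -4t^2 + 2.
The constant term is 2.

2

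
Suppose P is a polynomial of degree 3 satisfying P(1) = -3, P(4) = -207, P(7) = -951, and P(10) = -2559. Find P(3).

-95

Write P(x) = ax^3 + bx^2 + cx + d. Substituting each data point gives a linear system:
  a + b + c + d = -3
  64a + 16b + 4c + d = -207
  343a + 49b + 7c + d = -951
  1000a + 100b + 10c + d = -2559
Solving the system yields a = -2, b = -6, c = 4, d = 1.
So P(x) = -2x^3 - 6x^2 + 4x + 1.
Then P(3) = -95.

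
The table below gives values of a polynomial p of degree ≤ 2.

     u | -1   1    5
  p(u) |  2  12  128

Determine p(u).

p(u) = 4u^2 + 5u + 3

Write p(u) = au^2 + bu + c. Substituting each data point gives a linear system:
  a - b + c = 2
  a + b + c = 12
  25a + 5b + c = 128
Solving the system yields a = 4, b = 5, c = 3.
So p(u) = 4u^2 + 5u + 3.
Check: p(-1) = 2. ✓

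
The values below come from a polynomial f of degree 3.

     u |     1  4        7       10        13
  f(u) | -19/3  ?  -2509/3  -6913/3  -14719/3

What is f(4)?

The 4 known points determine the degree-3 polynomial uniquely.
Write f(u) = au^3 + bu^2 + cu + d. Substituting each data point gives a linear system:
  a + b + c + d = -19/3
  343a + 49b + 7c + d = -2509/3
  1000a + 100b + 10c + d = -6913/3
  2197a + 169b + 13c + d = -14719/3
Solving the system yields a = -2, b = -3, c = -1/3, d = -1.
So f(u) = -2u^3 - 3u^2 - (1/3)u - 1.
Then f(4) = -535/3.

-535/3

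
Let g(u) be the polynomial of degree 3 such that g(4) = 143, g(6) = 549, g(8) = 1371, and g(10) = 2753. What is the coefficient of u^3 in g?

Write g(u) = au^3 + bu^2 + cu + d. Substituting each data point gives a linear system:
  64a + 16b + 4c + d = 143
  216a + 36b + 6c + d = 549
  512a + 64b + 8c + d = 1371
  1000a + 100b + 10c + d = 2753
Solving the system yields a = 3, b = -2, c = -5, d = 3.
So g(u) = 3u³ - 2u² - 5u + 3.
The leading coefficient is 3.

3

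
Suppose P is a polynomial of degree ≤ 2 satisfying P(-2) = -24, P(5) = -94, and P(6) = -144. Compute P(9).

-354

Using the Lagrange interpolation formula with nodes -2, 5, 6:
  L_0(s) = (s - 5)(s - 6) / 56
  L_1(s) = (s + 2)(s - 6) / -7
  L_2(s) = (s + 2)(s - 5) / 8
Then P(s) = -24·L_0(s) - 94·L_1(s) - 144·L_2(s).
Expanding and collecting terms gives P(s) = -5s² + 5s + 6.
Evaluating at s = 9: P(9) = -354.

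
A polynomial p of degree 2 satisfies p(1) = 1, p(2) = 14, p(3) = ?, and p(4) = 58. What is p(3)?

On equispaced nodes a degree-2 polynomial has vanishing third forward difference, so
  - p(1) + 3·p(2) - 3·p(3) + p(4) = 0.
Substituting the known values and solving for p(3):
  -3·p(3) = -99
  p(3) = 33.

33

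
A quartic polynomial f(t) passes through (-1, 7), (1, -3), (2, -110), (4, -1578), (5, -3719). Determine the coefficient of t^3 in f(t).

Write f(t) = at^4 + bt^3 + ct^2 + dt + e. Substituting each data point gives a linear system:
  a - b + c - d + e = 7
  a + b + c + d + e = -3
  16a + 8b + 4c + 2d + e = -110
  256a + 64b + 16c + 4d + e = -1578
  625a + 125b + 25c + 5d + e = -3719
Solving the system yields a = -5, b = -5, c = 1, d = 0, e = 6.
So f(t) = -5t⁴ - 5t³ + t² + 6.
The coefficient of t^3 is -5.

-5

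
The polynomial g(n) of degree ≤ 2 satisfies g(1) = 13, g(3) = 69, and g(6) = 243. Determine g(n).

g(n) = 6n^2 + 4n + 3

Using the Lagrange interpolation formula with nodes 1, 3, 6:
  L_0(n) = (n - 3)(n - 6) / 10
  L_1(n) = (n - 1)(n - 6) / -6
  L_2(n) = (n - 1)(n - 3) / 15
Then g(n) = 13·L_0(n) + 69·L_1(n) + 243·L_2(n).
Expanding and collecting terms gives g(n) = 6n² + 4n + 3.
Check: g(1) = 13. ✓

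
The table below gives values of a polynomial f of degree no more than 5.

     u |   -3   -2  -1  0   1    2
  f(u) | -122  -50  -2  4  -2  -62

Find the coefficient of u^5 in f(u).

Write f(u) = au^5 + bu^4 + cu^3 + du^2 + eu + k. Substituting each data point gives a linear system:
  -243a + 81b - 27c + 9d - 3e + k = -122
  -32a + 16b - 8c + 4d - 2e + k = -50
  -a + b - c + d - e + k = -2
  k = 4
  a + b + c + d + e + k = -2
  32a + 16b + 8c + 4d + 2e + k = -62
Solving the system yields a = -1, b = -3, c = 4, d = -3, e = -3, k = 4.
So f(u) = -u^5 - 3u^4 + 4u^3 - 3u^2 - 3u + 4.
The leading coefficient is -1.

-1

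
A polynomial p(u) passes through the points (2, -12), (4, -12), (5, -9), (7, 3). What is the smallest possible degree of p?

2

Divided differences on the nodes 2, 4, 5, 7:
  order 0: -12  -12  -9  3
  order 1: 0  3  6
  order 2: 1  1
  order 3: 0
The order-2 divided differences are all 1 (nonzero) and every higher order vanishes, so the data lies on a polynomial of degree exactly 2.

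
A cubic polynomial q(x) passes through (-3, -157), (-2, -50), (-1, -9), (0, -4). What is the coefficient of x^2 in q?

Write q(x) = ax^3 + bx^2 + cx + d. Substituting each data point gives a linear system:
  -27a + 9b - 3c + d = -157
  -8a + 4b - 2c + d = -50
  -a + b - c + d = -9
  d = -4
Solving the system yields a = 5, b = -3, c = -3, d = -4.
So q(x) = 5x³ - 3x² - 3x - 4.
The coefficient of x^2 is -3.

-3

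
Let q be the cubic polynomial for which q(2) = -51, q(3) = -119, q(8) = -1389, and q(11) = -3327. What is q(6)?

Using the Lagrange interpolation formula with nodes 2, 3, 8, 11:
  L_0(t) = (t - 3)(t - 8)(t - 11) / -54
  L_1(t) = (t - 2)(t - 8)(t - 11) / 40
  L_2(t) = (t - 2)(t - 3)(t - 11) / -90
  L_3(t) = (t - 2)(t - 3)(t - 8) / 216
Then q(t) = -51·L_0(t) - 119·L_1(t) - 1389·L_2(t) - 3327·L_3(t).
Expanding and collecting terms gives q(t) = -2t³ - 5t² - 5t - 5.
Evaluating at t = 6: q(6) = -647.

-647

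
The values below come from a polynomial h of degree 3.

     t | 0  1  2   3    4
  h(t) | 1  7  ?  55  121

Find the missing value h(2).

21

The 4 known points determine the degree-3 polynomial uniquely.
Write h(t) = at^3 + bt^2 + ct + d. Substituting each data point gives a linear system:
  d = 1
  a + b + c + d = 7
  27a + 9b + 3c + d = 55
  64a + 16b + 4c + d = 121
Solving the system yields a = 2, b = -2, c = 6, d = 1.
So h(t) = 2t^3 - 2t^2 + 6t + 1.
Then h(2) = 21.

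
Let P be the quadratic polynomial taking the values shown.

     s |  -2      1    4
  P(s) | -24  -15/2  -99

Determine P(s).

Using the Lagrange interpolation formula with nodes -2, 1, 4:
  L_0(s) = (s - 1)(s - 4) / 18
  L_1(s) = (s + 2)(s - 4) / -9
  L_2(s) = (s + 2)(s - 1) / 18
Then P(s) = -24·L_0(s) - 15/2·L_1(s) - 99·L_2(s).
Expanding and collecting terms gives P(s) = -6s^2 - (1/2)s - 1.
Check: P(1) = -15/2. ✓

P(s) = -6s^2 - (1/2)s - 1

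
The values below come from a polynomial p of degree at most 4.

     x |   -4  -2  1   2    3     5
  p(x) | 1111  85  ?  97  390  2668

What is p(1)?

16

The 5 known points determine the degree-4 polynomial uniquely.
Write p(x) = ax^4 + bx^3 + cx^2 + dx + e. Substituting each data point gives a linear system:
  256a - 64b + 16c - 4d + e = 1111
  16a - 8b + 4c - 2d + e = 85
  16a + 8b + 4c + 2d + e = 97
  81a + 27b + 9c + 3d + e = 390
  625a + 125b + 25c + 5d + e = 2668
Solving the system yields a = 4, b = 0, c = 6, d = 3, e = 3.
So p(x) = 4x^4 + 6x^2 + 3x + 3.
Then p(1) = 16.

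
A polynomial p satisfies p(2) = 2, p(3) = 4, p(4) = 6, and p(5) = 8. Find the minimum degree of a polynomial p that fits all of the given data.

1

Forward differences of the values at s = 2, 3, 4, 5:
  p  : 2  4  6  8
  Δ  : 2  2  2
  Δ^2: 0  0
  Δ^3: 0
The first differences are constant (2) and nonzero, while all higher differences vanish, so the minimal degree is 1.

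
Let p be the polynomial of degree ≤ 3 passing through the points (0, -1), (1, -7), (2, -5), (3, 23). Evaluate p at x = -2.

-37

Using the Lagrange interpolation formula with nodes 0, 1, 2, 3:
  L_0(x) = (x - 1)(x - 2)(x - 3) / -6
  L_1(x) = x(x - 2)(x - 3) / 2
  L_2(x) = x(x - 1)(x - 3) / -2
  L_3(x) = x(x - 1)(x - 2) / 6
Then p(x) = -1·L_0(x) - 7·L_1(x) - 5·L_2(x) + 23·L_3(x).
Expanding and collecting terms gives p(x) = 3x^3 - 5x^2 - 4x - 1.
Evaluating at x = -2: p(-2) = -37.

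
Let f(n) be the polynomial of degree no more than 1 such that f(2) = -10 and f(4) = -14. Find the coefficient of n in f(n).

Write f(n) = an + b. Substituting each data point gives a linear system:
  2a + b = -10
  4a + b = -14
Solving the system yields a = -2, b = -6.
So f(n) = -2n - 6.
The leading coefficient is -2.

-2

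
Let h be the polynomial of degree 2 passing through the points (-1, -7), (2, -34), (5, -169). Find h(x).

Write h(x) = ax^2 + bx + c. Substituting each data point gives a linear system:
  a - b + c = -7
  4a + 2b + c = -34
  25a + 5b + c = -169
Solving the system yields a = -6, b = -3, c = -4.
So h(x) = -6x² - 3x - 4.
Check: h(2) = -34. ✓

h(x) = -6x^2 - 3x - 4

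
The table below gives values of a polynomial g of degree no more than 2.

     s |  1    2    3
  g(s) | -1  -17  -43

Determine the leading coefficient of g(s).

Write g(s) = as^2 + bs + c. Substituting each data point gives a linear system:
  a + b + c = -1
  4a + 2b + c = -17
  9a + 3b + c = -43
Solving the system yields a = -5, b = -1, c = 5.
So g(s) = -5s^2 - s + 5.
The leading coefficient is -5.

-5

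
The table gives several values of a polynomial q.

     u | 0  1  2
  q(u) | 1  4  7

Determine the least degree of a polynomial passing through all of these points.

Forward differences of the values at u = 0, 1, 2:
  q  : 1  4  7
  Δ  : 3  3
  Δ^2: 0
The first differences are constant (3) and nonzero, while all higher differences vanish, so the minimal degree is 1.

1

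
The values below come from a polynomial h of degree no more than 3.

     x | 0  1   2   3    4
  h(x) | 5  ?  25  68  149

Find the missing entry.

The 4 known points determine the degree-3 polynomial uniquely.
Write h(x) = ax^3 + bx^2 + cx + d. Substituting each data point gives a linear system:
  d = 5
  8a + 4b + 2c + d = 25
  27a + 9b + 3c + d = 68
  64a + 16b + 4c + d = 149
Solving the system yields a = 2, b = 1, c = 0, d = 5.
So h(x) = 2x³ + x² + 5.
Then h(1) = 8.

8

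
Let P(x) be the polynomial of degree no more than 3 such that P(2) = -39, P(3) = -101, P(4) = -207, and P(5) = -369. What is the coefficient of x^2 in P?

Write P(x) = ax^3 + bx^2 + cx + d. Substituting each data point gives a linear system:
  8a + 4b + 2c + d = -39
  27a + 9b + 3c + d = -101
  64a + 16b + 4c + d = -207
  125a + 25b + 5c + d = -369
Solving the system yields a = -2, b = -4, c = -4, d = 1.
So P(x) = -2x^3 - 4x^2 - 4x + 1.
The coefficient of x^2 is -4.

-4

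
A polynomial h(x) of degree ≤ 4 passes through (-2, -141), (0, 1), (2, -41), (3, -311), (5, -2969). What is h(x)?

Write h(x) = ax^4 + bx^3 + cx^2 + dx + e. Substituting each data point gives a linear system:
  16a - 8b + 4c - 2d + e = -141
  e = 1
  16a + 8b + 4c + 2d + e = -41
  81a + 27b + 9c + 3d + e = -311
  625a + 125b + 25c + 5d + e = -2969
Solving the system yields a = -6, b = 6, c = 1, d = 1, e = 1.
So h(x) = -6x^4 + 6x^3 + x^2 + x + 1.
Check: h(-2) = -141. ✓

h(x) = -6x^4 + 6x^3 + x^2 + x + 1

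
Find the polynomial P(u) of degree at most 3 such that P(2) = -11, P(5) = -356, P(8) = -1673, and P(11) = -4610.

Write P(u) = au^3 + bu^2 + cu + d. Substituting each data point gives a linear system:
  8a + 4b + 2c + d = -11
  125a + 25b + 5c + d = -356
  512a + 64b + 8c + d = -1673
  1331a + 121b + 11c + d = -4610
Solving the system yields a = -4, b = 6, c = -1, d = -1.
So P(u) = -4u^3 + 6u^2 - u - 1.
Check: P(5) = -356. ✓

P(u) = -4u^3 + 6u^2 - u - 1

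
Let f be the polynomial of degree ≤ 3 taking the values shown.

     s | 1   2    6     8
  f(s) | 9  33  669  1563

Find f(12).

Write f(s) = as^3 + bs^2 + cs + d. Substituting each data point gives a linear system:
  a + b + c + d = 9
  8a + 4b + 2c + d = 33
  216a + 36b + 6c + d = 669
  512a + 64b + 8c + d = 1563
Solving the system yields a = 3, b = 0, c = 3, d = 3.
So f(s) = 3s³ + 3s + 3.
Then f(12) = 5223.

5223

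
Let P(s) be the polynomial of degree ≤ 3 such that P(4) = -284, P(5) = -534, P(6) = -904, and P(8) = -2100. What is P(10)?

Write P(s) = as^3 + bs^2 + cs + d. Substituting each data point gives a linear system:
  64a + 16b + 4c + d = -284
  125a + 25b + 5c + d = -534
  216a + 36b + 6c + d = -904
  512a + 64b + 8c + d = -2100
Solving the system yields a = -4, b = 0, c = -6, d = -4.
So P(s) = -4s³ - 6s - 4.
Then P(10) = -4064.

-4064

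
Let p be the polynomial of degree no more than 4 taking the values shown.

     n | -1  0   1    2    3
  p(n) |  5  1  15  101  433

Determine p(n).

p(n) = 5n^4 - n^3 + 4n^2 + 6n + 1

Write p(n) = an^4 + bn^3 + cn^2 + dn + e. Substituting each data point gives a linear system:
  a - b + c - d + e = 5
  e = 1
  a + b + c + d + e = 15
  16a + 8b + 4c + 2d + e = 101
  81a + 27b + 9c + 3d + e = 433
Solving the system yields a = 5, b = -1, c = 4, d = 6, e = 1.
So p(n) = 5n⁴ - n³ + 4n² + 6n + 1.
Check: p(1) = 15. ✓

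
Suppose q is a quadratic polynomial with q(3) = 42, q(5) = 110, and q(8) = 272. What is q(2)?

20

Using the Lagrange interpolation formula with nodes 3, 5, 8:
  L_0(t) = (t - 5)(t - 8) / 10
  L_1(t) = (t - 3)(t - 8) / -6
  L_2(t) = (t - 3)(t - 5) / 15
Then q(t) = 42·L_0(t) + 110·L_1(t) + 272·L_2(t).
Expanding and collecting terms gives q(t) = 4t^2 + 2t.
Evaluating at t = 2: q(2) = 20.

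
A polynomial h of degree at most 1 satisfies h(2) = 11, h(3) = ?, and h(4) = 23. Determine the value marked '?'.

On equispaced nodes a degree-1 polynomial has vanishing second forward difference, so
  h(2) - 2·h(3) + h(4) = 0.
Substituting the known values and solving for h(3):
  -2·h(3) = -34
  h(3) = 17.

17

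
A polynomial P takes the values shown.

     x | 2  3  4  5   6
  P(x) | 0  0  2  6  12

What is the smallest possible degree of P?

Forward differences of the values at x = 2, 3, 4, 5, 6:
  P  : 0  0  2  6  12
  Δ  : 0  2  4  6
  Δ^2: 2  2  2
  Δ^3: 0  0
  Δ^4: 0
The second differences are constant (2) and nonzero, while all higher differences vanish, so the minimal degree is 2.

2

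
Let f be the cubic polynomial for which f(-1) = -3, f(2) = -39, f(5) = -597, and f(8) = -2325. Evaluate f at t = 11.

-5871

Forward differences of the values at t = -1, 2, 5, 8:
  f  : -3  -39  -597  -2325
  Δ  : -36  -558  -1728
  Δ^2: -522  -1170
  Δ^3: -648
The third differences are constant, confirming degree 3.
Interpolating (Newton forward form) and evaluating at t = 11 gives f(11) = -5871.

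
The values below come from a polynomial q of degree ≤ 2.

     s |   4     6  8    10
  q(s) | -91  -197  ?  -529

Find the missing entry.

-343

On equispaced nodes a degree-2 polynomial has vanishing third forward difference, so
  - q(4) + 3·q(6) - 3·q(8) + q(10) = 0.
Substituting the known values and solving for q(8):
  -3·q(8) = 1029
  q(8) = -343.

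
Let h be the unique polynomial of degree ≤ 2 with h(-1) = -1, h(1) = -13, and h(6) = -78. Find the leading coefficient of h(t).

Write h(t) = at^2 + bt + c. Substituting each data point gives a linear system:
  a - b + c = -1
  a + b + c = -13
  36a + 6b + c = -78
Solving the system yields a = -1, b = -6, c = -6.
So h(t) = -t^2 - 6t - 6.
The leading coefficient is -1.

-1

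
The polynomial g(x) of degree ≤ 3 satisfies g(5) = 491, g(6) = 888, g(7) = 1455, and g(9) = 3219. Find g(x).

Write g(x) = ax^3 + bx^2 + cx + d. Substituting each data point gives a linear system:
  125a + 25b + 5c + d = 491
  216a + 36b + 6c + d = 888
  343a + 49b + 7c + d = 1455
  729a + 81b + 9c + d = 3219
Solving the system yields a = 5, b = -5, c = -3, d = 6.
So g(x) = 5x³ - 5x² - 3x + 6.
Check: g(5) = 491. ✓

g(x) = 5x^3 - 5x^2 - 3x + 6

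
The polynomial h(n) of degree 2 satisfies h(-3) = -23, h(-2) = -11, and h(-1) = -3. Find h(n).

h(n) = -2n^2 + 2n + 1

Write h(n) = an^2 + bn + c. Substituting each data point gives a linear system:
  9a - 3b + c = -23
  4a - 2b + c = -11
  a - b + c = -3
Solving the system yields a = -2, b = 2, c = 1.
So h(n) = -2n² + 2n + 1.
Check: h(-3) = -23. ✓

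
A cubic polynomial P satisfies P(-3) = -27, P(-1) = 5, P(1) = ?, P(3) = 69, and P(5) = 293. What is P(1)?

5

The 4 known points determine the degree-3 polynomial uniquely.
Write P(u) = au^3 + bu^2 + cu + d. Substituting each data point gives a linear system:
  -27a + 9b - 3c + d = -27
  -a + b - c + d = 5
  27a + 9b + 3c + d = 69
  125a + 25b + 5c + d = 293
Solving the system yields a = 2, b = 2, c = -2, d = 3.
So P(u) = 2u^3 + 2u^2 - 2u + 3.
Then P(1) = 5.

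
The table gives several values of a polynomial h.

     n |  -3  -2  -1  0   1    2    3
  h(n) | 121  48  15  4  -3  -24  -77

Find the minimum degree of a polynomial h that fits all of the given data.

Forward differences of the values at n = -3, -2, -1, 0, 1, 2, 3:
  h  : 121  48  15  4  -3  -24  -77
  Δ  : -73  -33  -11  -7  -21  -53
  Δ^2: 40  22  4  -14  -32
  Δ^3: -18  -18  -18  -18
  Δ^4: 0  0  0
  Δ^5: 0  0
  Δ^6: 0
The third differences are constant (-18) and nonzero, while all higher differences vanish, so the minimal degree is 3.

3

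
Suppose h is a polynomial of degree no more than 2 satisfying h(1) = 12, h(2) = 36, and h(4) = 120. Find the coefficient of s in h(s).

6

Write h(s) = as^2 + bs + c. Substituting each data point gives a linear system:
  a + b + c = 12
  4a + 2b + c = 36
  16a + 4b + c = 120
Solving the system yields a = 6, b = 6, c = 0.
So h(s) = 6s² + 6s.
The coefficient of s is 6.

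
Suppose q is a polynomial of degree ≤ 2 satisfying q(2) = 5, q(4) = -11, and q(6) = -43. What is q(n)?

Write q(n) = an^2 + bn + c. Substituting each data point gives a linear system:
  4a + 2b + c = 5
  16a + 4b + c = -11
  36a + 6b + c = -43
Solving the system yields a = -2, b = 4, c = 5.
So q(n) = -2n² + 4n + 5.
Check: q(6) = -43. ✓

q(n) = -2n^2 + 4n + 5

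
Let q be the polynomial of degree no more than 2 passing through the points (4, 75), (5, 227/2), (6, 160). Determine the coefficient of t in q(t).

5/2

Write q(t) = at^2 + bt + c. Substituting each data point gives a linear system:
  16a + 4b + c = 75
  25a + 5b + c = 227/2
  36a + 6b + c = 160
Solving the system yields a = 4, b = 5/2, c = 1.
So q(t) = 4t^2 + (5/2)t + 1.
The coefficient of t is 5/2.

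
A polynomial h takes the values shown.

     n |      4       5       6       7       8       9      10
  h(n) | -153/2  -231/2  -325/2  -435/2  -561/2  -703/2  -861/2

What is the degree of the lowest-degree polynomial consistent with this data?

Forward differences of the values at n = 4, 5, 6, 7, 8, 9, 10:
  h  : -153/2  -231/2  -325/2  -435/2  -561/2  -703/2  -861/2
  Δ  : -39  -47  -55  -63  -71  -79
  Δ^2: -8  -8  -8  -8  -8
  Δ^3: 0  0  0  0
  Δ^4: 0  0  0
  Δ^5: 0  0
  Δ^6: 0
The second differences are constant (-8) and nonzero, while all higher differences vanish, so the minimal degree is 2.

2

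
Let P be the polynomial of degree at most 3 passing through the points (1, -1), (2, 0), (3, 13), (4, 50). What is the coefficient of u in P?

5

Write P(u) = au^3 + bu^2 + cu + d. Substituting each data point gives a linear system:
  a + b + c + d = -1
  8a + 4b + 2c + d = 0
  27a + 9b + 3c + d = 13
  64a + 16b + 4c + d = 50
Solving the system yields a = 2, b = -6, c = 5, d = -2.
So P(u) = 2u^3 - 6u^2 + 5u - 2.
The coefficient of u is 5.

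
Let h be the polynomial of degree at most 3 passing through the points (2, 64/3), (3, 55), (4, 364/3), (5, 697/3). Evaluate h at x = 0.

4

Using the Lagrange interpolation formula with nodes 2, 3, 4, 5:
  L_0(x) = (x - 3)(x - 4)(x - 5) / -6
  L_1(x) = (x - 2)(x - 4)(x - 5) / 2
  L_2(x) = (x - 2)(x - 3)(x - 5) / -2
  L_3(x) = (x - 2)(x - 3)(x - 4) / 6
Then h(x) = 64/3·L_0(x) + 55·L_1(x) + 364/3·L_2(x) + 697/3·L_3(x).
Expanding and collecting terms gives h(x) = 2x^3 - (5/3)x^2 + 4x + 4.
Evaluating at x = 0: h(0) = 4.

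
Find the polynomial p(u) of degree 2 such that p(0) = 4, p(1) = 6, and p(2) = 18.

Write p(u) = au^2 + bu + c. Substituting each data point gives a linear system:
  c = 4
  a + b + c = 6
  4a + 2b + c = 18
Solving the system yields a = 5, b = -3, c = 4.
So p(u) = 5u^2 - 3u + 4.
Check: p(2) = 18. ✓

p(u) = 5u^2 - 3u + 4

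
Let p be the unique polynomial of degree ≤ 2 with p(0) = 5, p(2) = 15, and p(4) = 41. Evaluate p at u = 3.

26

Write p(u) = au^2 + bu + c. Substituting each data point gives a linear system:
  c = 5
  4a + 2b + c = 15
  16a + 4b + c = 41
Solving the system yields a = 2, b = 1, c = 5.
So p(u) = 2u² + u + 5.
Then p(3) = 26.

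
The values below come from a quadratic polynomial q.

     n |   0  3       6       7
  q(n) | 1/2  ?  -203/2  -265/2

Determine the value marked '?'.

The 3 known points determine the degree-2 polynomial uniquely.
Write q(n) = an^2 + bn + c. Substituting each data point gives a linear system:
  c = 1/2
  36a + 6b + c = -203/2
  49a + 7b + c = -265/2
Solving the system yields a = -2, b = -5, c = 1/2.
So q(n) = -2n^2 - 5n + 1/2.
Then q(3) = -65/2.

-65/2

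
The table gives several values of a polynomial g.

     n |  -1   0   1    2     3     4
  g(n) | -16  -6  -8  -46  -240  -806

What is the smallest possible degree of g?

4

Forward differences of the values at n = -1, 0, 1, 2, 3, 4:
  g  : -16  -6  -8  -46  -240  -806
  Δ  : 10  -2  -38  -194  -566
  Δ^2: -12  -36  -156  -372
  Δ^3: -24  -120  -216
  Δ^4: -96  -96
  Δ^5: 0
The fourth differences are constant (-96) and nonzero, while all higher differences vanish, so the minimal degree is 4.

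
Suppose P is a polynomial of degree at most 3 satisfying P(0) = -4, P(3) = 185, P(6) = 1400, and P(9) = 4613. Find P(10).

Forward differences of the values at x = 0, 3, 6, 9:
  P  : -4  185  1400  4613
  Δ  : 189  1215  3213
  Δ^2: 1026  1998
  Δ^3: 972
The third differences are constant, confirming degree 3.
Interpolating (Newton forward form) and evaluating at x = 10 gives P(10) = 6296.

6296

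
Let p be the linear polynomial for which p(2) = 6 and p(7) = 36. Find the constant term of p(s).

-6

Write p(s) = as + b. Substituting each data point gives a linear system:
  2a + b = 6
  7a + b = 36
Solving the system yields a = 6, b = -6.
So p(s) = 6s - 6.
The constant term is -6.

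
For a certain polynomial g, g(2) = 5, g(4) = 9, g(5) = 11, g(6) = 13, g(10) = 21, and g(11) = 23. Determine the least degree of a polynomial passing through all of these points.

1

Divided differences on the nodes 2, 4, 5, 6, 10, 11:
  order 0: 5  9  11  13  21  23
  order 1: 2  2  2  2  2
  order 2: 0  0  0  0
  order 3: 0  0  0
  order 4: 0  0
  order 5: 0
The order-1 divided differences are all 2 (nonzero) and every higher order vanishes, so the data lies on a polynomial of degree exactly 1.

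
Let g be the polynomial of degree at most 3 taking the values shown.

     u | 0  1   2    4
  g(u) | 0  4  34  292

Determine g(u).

g(u) = 5u^3 - 2u^2 + u

Write g(u) = au^3 + bu^2 + cu + d. Substituting each data point gives a linear system:
  d = 0
  a + b + c + d = 4
  8a + 4b + 2c + d = 34
  64a + 16b + 4c + d = 292
Solving the system yields a = 5, b = -2, c = 1, d = 0.
So g(u) = 5u^3 - 2u^2 + u.
Check: g(0) = 0. ✓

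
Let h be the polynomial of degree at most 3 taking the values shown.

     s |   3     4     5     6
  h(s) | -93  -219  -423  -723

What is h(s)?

h(s) = -3s^3 - 3s^2 + 6s - 3

Using the Lagrange interpolation formula with nodes 3, 4, 5, 6:
  L_0(s) = (s - 4)(s - 5)(s - 6) / -6
  L_1(s) = (s - 3)(s - 5)(s - 6) / 2
  L_2(s) = (s - 3)(s - 4)(s - 6) / -2
  L_3(s) = (s - 3)(s - 4)(s - 5) / 6
Then h(s) = -93·L_0(s) - 219·L_1(s) - 423·L_2(s) - 723·L_3(s).
Expanding and collecting terms gives h(s) = -3s^3 - 3s^2 + 6s - 3.
Check: h(6) = -723. ✓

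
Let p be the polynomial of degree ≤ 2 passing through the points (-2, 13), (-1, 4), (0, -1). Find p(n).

p(n) = 2n^2 - 3n - 1

Write p(n) = an^2 + bn + c. Substituting each data point gives a linear system:
  4a - 2b + c = 13
  a - b + c = 4
  c = -1
Solving the system yields a = 2, b = -3, c = -1.
So p(n) = 2n² - 3n - 1.
Check: p(0) = -1. ✓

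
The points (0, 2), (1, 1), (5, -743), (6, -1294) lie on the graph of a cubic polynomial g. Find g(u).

g(u) = -6u^3 - u^2 + 6u + 2

Write g(u) = au^3 + bu^2 + cu + d. Substituting each data point gives a linear system:
  d = 2
  a + b + c + d = 1
  125a + 25b + 5c + d = -743
  216a + 36b + 6c + d = -1294
Solving the system yields a = -6, b = -1, c = 6, d = 2.
So g(u) = -6u^3 - u^2 + 6u + 2.
Check: g(1) = 1. ✓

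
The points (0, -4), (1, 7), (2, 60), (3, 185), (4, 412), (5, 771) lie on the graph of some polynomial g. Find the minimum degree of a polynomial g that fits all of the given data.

3

Forward differences of the values at s = 0, 1, 2, 3, 4, 5:
  g  : -4  7  60  185  412  771
  Δ  : 11  53  125  227  359
  Δ^2: 42  72  102  132
  Δ^3: 30  30  30
  Δ^4: 0  0
  Δ^5: 0
The third differences are constant (30) and nonzero, while all higher differences vanish, so the minimal degree is 3.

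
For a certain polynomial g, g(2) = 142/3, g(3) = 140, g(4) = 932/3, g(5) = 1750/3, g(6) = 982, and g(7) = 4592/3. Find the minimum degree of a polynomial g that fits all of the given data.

Forward differences of the values at s = 2, 3, 4, 5, 6, 7:
  g  : 142/3  140  932/3  1750/3  982  4592/3
  Δ  : 278/3  512/3  818/3  1196/3  1646/3
  Δ^2: 78  102  126  150
  Δ^3: 24  24  24
  Δ^4: 0  0
  Δ^5: 0
The third differences are constant (24) and nonzero, while all higher differences vanish, so the minimal degree is 3.

3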